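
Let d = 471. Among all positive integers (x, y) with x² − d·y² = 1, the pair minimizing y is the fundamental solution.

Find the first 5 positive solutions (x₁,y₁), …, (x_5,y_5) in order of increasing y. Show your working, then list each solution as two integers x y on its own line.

[21; 1,2,2,1,3,…,2,1,42] for √471; ℓ=14 ⇒ convergent index 13
step 0: (21, 1)  from 21·(1,0) + (0,1)
step 1: (22, 1)  from 1·(21,1) + (1,0)
step 2: (65, 3)  from 2·(22,1) + (21,1)
…
step 4: (217, 10)  from 1·(152,7) + (65,3)
step 5: (803, 37)  from 3·(217,10) + (152,7)
step 6: (3429, 158)  from 4·(803,37) + (217,10)
step 7: (48809, 2249)  from 14·(3429,158) + (803,37)
step 8: (198665, 9154)  from 4·(48809,2249) + (3429,158)
step 9: (644804, 29711)  from 3·(198665,9154) + (48809,2249)
…
step 12: (5506953, 253747)  from 2·(2331742,107441) + (843469,38865)
step 13: (7838695, 361188)  from 1·(5506953,253747) + (2331742,107441)
(x₁, y₁) = (7838695, 361188);  7838695² − 471·361188² = 1 ✓
n=2: (7838695,361188)∘(7838695,361188) = (7838695·7838695+471·361188·361188, 7838695·361188+361188·7838695) = (122890278606049,5662485139320)
n=3: (122890278606049,5662485139320)∘(7838695,361188) = (7838695·122890278606049+471·361188·5662485139320, 7838695·5662485139320+361188·122890278606049) = (1926598824915678693415,88772987898323613612)
n=4: (1926598824915678693415,88772987898323613612)∘(7838695,361188) = (7838695·1926598824915678693415+471·361188·88772987898323613612, 7838695·88772987898323613612+361188·1926598824915678693415) = (30204041151744689101078780801,1391728752747293974319493360)
n=5: (30204041151744689101078780801,1391728752747293974319493360)∘(7838695,361188) = (7838695·30204041151744689101078780801+471·361188·1391728752747293974319493360, 7838695·1391728752747293974319493360+361188·30204041151744689101078780801) = (473520532711948744867536551663095975,21818674431032810307068783683516788)

7838695 361188
122890278606049 5662485139320
1926598824915678693415 88772987898323613612
30204041151744689101078780801 1391728752747293974319493360
473520532711948744867536551663095975 21818674431032810307068783683516788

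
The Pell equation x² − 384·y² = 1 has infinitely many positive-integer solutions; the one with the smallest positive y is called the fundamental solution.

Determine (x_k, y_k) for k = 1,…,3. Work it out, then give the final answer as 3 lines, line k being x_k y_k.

4801 245
46099201 2352490
442644523201 22588608735

d=384: √d = [19; 1,1,2,9,2,1,1,38] (ℓ=8, even), read p_7/q_7
step 0: (19, 1)  from 19·(1,0) + (0,1)
step 1: (20, 1)  from 1·(19,1) + (1,0)
step 2: (39, 2)  from 1·(20,1) + (19,1)
step 3: (98, 5)  from 2·(39,2) + (20,1)
step 4: (921, 47)  from 9·(98,5) + (39,2)
…
step 6: (2861, 146)  from 1·(1940,99) + (921,47)
step 7: (4801, 245)  from 1·(2861,146) + (1940,99)
(x₁, y₁) = (4801, 245);  4801² − 384·245² = 1 ✓
(4801+245√384)^2 = 46099201 + 2352490√384
(4801+245√384)^3 = 442644523201 + 22588608735√384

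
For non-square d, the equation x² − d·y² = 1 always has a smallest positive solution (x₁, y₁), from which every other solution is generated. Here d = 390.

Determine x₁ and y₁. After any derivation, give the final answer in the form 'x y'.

79 4

√390 → a₀=19, period (1,2,1,38); ℓ=4 even so k=3
step 0: (19, 1)  from 19·(1,0) + (0,1)
…
step 2: (59, 3)  from 2·(20,1) + (19,1)
step 3: (79, 4)  from 1·(59,3) + (20,1)
→ (79, 4).  Check: 79²=6241, 390·4²=6240, difference 1.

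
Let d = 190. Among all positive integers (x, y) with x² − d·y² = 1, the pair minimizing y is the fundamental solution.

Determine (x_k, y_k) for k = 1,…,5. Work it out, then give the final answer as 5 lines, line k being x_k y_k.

√190 → a₀=13, period (1,3,1,1,1,…,3,1,26); ℓ=14 even so k=13
k=0  a_k=13  p_k/q_k = 13/1
k=1  a_k=1  p_k/q_k = 14/1
k=2  a_k=3  p_k/q_k = 55/4
…
k=4  a_k=1  p_k/q_k = 124/9
k=5  a_k=1  p_k/q_k = 193/14
…
k=8  a_k=2  p_k/q_k = 2936/213
k=9  a_k=1  p_k/q_k = 4149/301
…
k=12  a_k=3  p_k/q_k = 40787/2959
k=13  a_k=1  p_k/q_k = 52021/3774
fundamental: x₁=52021, y₁=3774  (since 2706184441 − 190·14243076 = 1)
(52021+3774√190)^2 = 5412368881 + 392654508√190
(52021+3774√190)^3 = 563113683064981 + 40852560317562√190
(52021+3774√190)^4 = 58587473808034384321 + 4250382080167131096√190
(52021+3774√190)^5 = 6095557949372399730460501 + 442218252343896093172470√190

52021 3774
5412368881 392654508
563113683064981 40852560317562
58587473808034384321 4250382080167131096
6095557949372399730460501 442218252343896093172470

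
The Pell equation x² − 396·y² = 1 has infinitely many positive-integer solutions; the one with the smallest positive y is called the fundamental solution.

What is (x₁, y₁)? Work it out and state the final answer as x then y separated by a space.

199 10

d=396: √d = [19; 1,8,1,38] (ℓ=4, even), read p_3/q_3
i=0: a=19 ⇒ p=19, q=1
i=1: a=1 ⇒ p=20, q=1
i=2: a=8 ⇒ p=179, q=9
i=3: a=1 ⇒ p=199, q=10
→ (199, 10).  Check: 199²=39601, 396·10²=39600, difference 1.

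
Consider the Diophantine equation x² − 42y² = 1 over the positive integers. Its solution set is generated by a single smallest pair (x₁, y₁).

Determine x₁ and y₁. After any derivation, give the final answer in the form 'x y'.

13 2

d=42: √d = [6; 2,12] (ℓ=2, even), read p_1/q_1
i=0: a=6 ⇒ p=6, q=1
i=1: a=2 ⇒ p=13, q=2
fundamental: x₁=13, y₁=2  (since 169 − 42·4 = 1)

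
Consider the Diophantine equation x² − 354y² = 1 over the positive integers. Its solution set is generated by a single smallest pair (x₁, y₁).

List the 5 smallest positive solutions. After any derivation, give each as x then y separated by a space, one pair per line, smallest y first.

√354 = [18; 1,4,2,2,18,2,2,4,1,36, …], period ℓ=10 (even) → k=9
a_0=18:  p_0=18·1+0=18,  q_0=18·0+1=1
…
a_2=4:  p_2=4·19+18=94,  q_2=4·1+1=5
a_3=2:  p_3=2·94+19=207,  q_3=2·5+1=11
a_4=2:  p_4=2·207+94=508,  q_4=2·11+5=27
…
a_8=4:  p_8=4·47771+19210=210294,  q_8=4·2539+1021=11177
a_9=1:  p_9=1·210294+47771=258065,  q_9=1·11177+2539=13716
(x₁, y₁) = (258065, 13716);  258065² − 354·13716² = 1 ✓
(258065+13716√354)^2 = 133195088449 + 7079239080√354
(258065+13716√354)^3 = 68745981000924305 + 3653807666346684√354
(258065+13716√354)^4 = 35481863173873866451201 + 1885839750824434773840√354
(258065+13716√354)^5 = 18313254039862772710457447825 + 973338470589361712155692516√354

258065 13716
133195088449 7079239080
68745981000924305 3653807666346684
35481863173873866451201 1885839750824434773840
18313254039862772710457447825 973338470589361712155692516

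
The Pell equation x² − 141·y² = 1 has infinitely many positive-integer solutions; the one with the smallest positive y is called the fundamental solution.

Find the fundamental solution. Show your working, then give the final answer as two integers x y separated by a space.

95 8

√141 = [11; 1,6,1,22, …], period ℓ=4 (even) → k=3
i=0: a=11 ⇒ p=11, q=1
i=1: a=1 ⇒ p=12, q=1
i=2: a=6 ⇒ p=83, q=7
i=3: a=1 ⇒ p=95, q=8
fundamental: x₁=95, y₁=8  (since 9025 − 141·64 = 1)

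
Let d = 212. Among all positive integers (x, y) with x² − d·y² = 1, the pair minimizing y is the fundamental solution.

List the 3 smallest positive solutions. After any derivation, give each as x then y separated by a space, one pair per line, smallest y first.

√212 → a₀=14, period (1,1,3,1,1,…,1,1,28); ℓ=14 even so k=13
i=0: a=14 ⇒ p=14, q=1
i=1: a=1 ⇒ p=15, q=1
i=2: a=1 ⇒ p=29, q=2
i=3: a=3 ⇒ p=102, q=7
i=4: a=1 ⇒ p=131, q=9
i=5: a=1 ⇒ p=233, q=16
i=6: a=1 ⇒ p=364, q=25
…
i=8: a=1 ⇒ p=2781, q=191
…
i=10: a=1 ⇒ p=7979, q=548
i=11: a=3 ⇒ p=29135, q=2001
i=12: a=1 ⇒ p=37114, q=2549
i=13: a=1 ⇒ p=66249, q=4550
→ (66249, 4550).  Check: 66249²=4388930001, 212·4550²=4388930000, difference 1.
(66249+4550√212)^2 = 8777860001 + 602865900√212
(66249+4550√212)^3 = 1163048894346249 + 79878526013650√212

66249 4550
8777860001 602865900
1163048894346249 79878526013650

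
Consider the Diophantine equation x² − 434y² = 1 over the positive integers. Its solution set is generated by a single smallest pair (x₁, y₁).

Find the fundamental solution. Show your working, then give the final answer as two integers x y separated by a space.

[20; 1,4,1,40] for √434; ℓ=4 ⇒ convergent index 3
a_0=20:  p_0=20·1+0=20,  q_0=20·0+1=1
a_1=1:  p_1=1·20+1=21,  q_1=1·1+0=1
a_2=4:  p_2=4·21+20=104,  q_2=4·1+1=5
a_3=1:  p_3=1·104+21=125,  q_3=1·5+1=6
(x₁, y₁) = (125, 6);  125² − 434·6² = 1 ✓

125 6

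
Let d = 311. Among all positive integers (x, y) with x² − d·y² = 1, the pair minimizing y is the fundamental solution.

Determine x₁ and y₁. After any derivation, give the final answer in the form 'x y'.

16883880 957397

√311 = [17; 1,1,1,2,1,…,1,1,34, …], period ℓ=16 (even) → k=15
k=0  a_k=17  p_k/q_k = 17/1
…
k=2  a_k=1  p_k/q_k = 35/2
k=3  a_k=1  p_k/q_k = 53/3
k=4  a_k=2  p_k/q_k = 141/8
…
k=6  a_k=6  p_k/q_k = 1305/74
…
k=8  a_k=17  p_k/q_k = 71158/4035
…
k=13  a_k=1  p_k/q_k = 6159373/349266
k=14  a_k=1  p_k/q_k = 10724507/608131
k=15  a_k=1  p_k/q_k = 16883880/957397
(x₁, y₁) = (16883880, 957397);  16883880² − 311·957397² = 1 ✓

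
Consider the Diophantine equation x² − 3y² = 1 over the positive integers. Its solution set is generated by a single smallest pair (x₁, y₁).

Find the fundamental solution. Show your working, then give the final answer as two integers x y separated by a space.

2 1

d=3: √d = [1; 1,2] (ℓ=2, even), read p_1/q_1
i=0: a=1 ⇒ p=1, q=1
i=1: a=1 ⇒ p=2, q=1
fundamental: x₁=2, y₁=1  (since 4 − 3·1 = 1)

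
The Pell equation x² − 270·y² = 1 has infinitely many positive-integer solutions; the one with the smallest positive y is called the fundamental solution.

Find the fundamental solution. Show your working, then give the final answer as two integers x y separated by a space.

5291 322

[16; 2,3,6,3,2,32] for √270; ℓ=6 ⇒ convergent index 5
i=0: a=16 ⇒ p=16, q=1
…
i=4: a=3 ⇒ p=2284, q=139
i=5: a=2 ⇒ p=5291, q=322
fundamental: x₁=5291, y₁=322  (since 27994681 − 270·103684 = 1)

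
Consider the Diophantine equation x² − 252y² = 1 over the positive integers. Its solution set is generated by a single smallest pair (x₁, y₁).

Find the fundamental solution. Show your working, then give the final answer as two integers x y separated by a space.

[15; 1,6,1,30] for √252; ℓ=4 ⇒ convergent index 3
i=0: a=15 ⇒ p=15, q=1
…
i=2: a=6 ⇒ p=111, q=7
i=3: a=1 ⇒ p=127, q=8
→ (127, 8).  Check: 127²=16129, 252·8²=16128, difference 1.

127 8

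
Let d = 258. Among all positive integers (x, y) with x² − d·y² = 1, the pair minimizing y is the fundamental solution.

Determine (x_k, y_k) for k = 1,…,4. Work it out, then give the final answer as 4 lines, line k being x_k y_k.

[16; 16,32] for √258; ℓ=2 ⇒ convergent index 1
i=0: a=16 ⇒ p=16, q=1
i=1: a=16 ⇒ p=257, q=16
fundamental: x₁=257, y₁=16  (since 66049 − 258·256 = 1)
k=2:  x_2 = 257·257+258·16·16 = 132097,  y_2 = 257·16+16·257 = 8224
k=3:  x_3 = 257·132097+258·16·8224 = 67897601,  y_3 = 257·8224+16·132097 = 4227120
k=4:  x_4 = 257·67897601+258·16·4227120 = 34899234817,  y_4 = 257·4227120+16·67897601 = 2172731456

257 16
132097 8224
67897601 4227120
34899234817 2172731456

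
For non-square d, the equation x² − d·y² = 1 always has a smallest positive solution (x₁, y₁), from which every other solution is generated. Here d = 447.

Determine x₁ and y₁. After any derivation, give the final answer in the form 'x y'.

148 7

[21; 7,42] for √447; ℓ=2 ⇒ convergent index 1
k=0  a_k=21  p_k/q_k = 21/1
k=1  a_k=7  p_k/q_k = 148/7
(x₁, y₁) = (148, 7);  148² − 447·7² = 1 ✓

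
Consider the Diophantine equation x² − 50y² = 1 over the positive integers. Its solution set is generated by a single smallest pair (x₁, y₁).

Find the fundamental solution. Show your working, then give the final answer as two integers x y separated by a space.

99 14

√50 → a₀=7, period (14); ℓ=1 odd so k=1
k=0  a_k=7  p_k/q_k = 7/1
k=1  a_k=14  p_k/q_k = 99/14
→ (99, 14).  Check: 99²=9801, 50·14²=9800, difference 1.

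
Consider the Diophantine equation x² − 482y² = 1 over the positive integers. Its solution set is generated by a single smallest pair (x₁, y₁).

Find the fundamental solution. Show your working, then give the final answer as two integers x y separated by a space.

d=482: √d = [21; 1,20,1,42] (ℓ=4, even), read p_3/q_3
k=0  a_k=21  p_k/q_k = 21/1
k=1  a_k=1  p_k/q_k = 22/1
k=2  a_k=20  p_k/q_k = 461/21
k=3  a_k=1  p_k/q_k = 483/22
(x₁, y₁) = (483, 22);  483² − 482·22² = 1 ✓

483 22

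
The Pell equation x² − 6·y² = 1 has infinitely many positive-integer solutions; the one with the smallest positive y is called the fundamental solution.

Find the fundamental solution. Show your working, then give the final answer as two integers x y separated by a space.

5 2

[2; 2,4] for √6; ℓ=2 ⇒ convergent index 1
k=0  a_k=2  p_k/q_k = 2/1
k=1  a_k=2  p_k/q_k = 5/2
→ (5, 2).  Check: 5²=25, 6·2²=24, difference 1.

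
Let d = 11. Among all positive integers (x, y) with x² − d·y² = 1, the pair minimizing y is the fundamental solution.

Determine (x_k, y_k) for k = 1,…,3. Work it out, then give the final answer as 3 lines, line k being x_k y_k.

[3; 3,6] for √11; ℓ=2 ⇒ convergent index 1
step 0: (3, 1)  from 3·(1,0) + (0,1)
step 1: (10, 3)  from 3·(3,1) + (1,0)
(x₁, y₁) = (10, 3);  10² − 11·3² = 1 ✓
(x_2, y_2) = (10·10 + 11·3·3, 10·3 + 3·10) = (199, 60)
(x_3, y_3) = (10·199 + 11·3·60, 10·60 + 3·199) = (3970, 1197)

10 3
199 60
3970 1197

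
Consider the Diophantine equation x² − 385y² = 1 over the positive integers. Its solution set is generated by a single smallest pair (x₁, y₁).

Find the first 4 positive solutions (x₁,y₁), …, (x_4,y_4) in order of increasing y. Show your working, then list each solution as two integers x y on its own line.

[19; 1,1,1,1,1,…,1,1,38] for √385; ℓ=16 ⇒ convergent index 15
k=0  a_k=19  p_k/q_k = 19/1
k=1  a_k=1  p_k/q_k = 20/1
k=2  a_k=1  p_k/q_k = 39/2
k=3  a_k=1  p_k/q_k = 59/3
k=4  a_k=1  p_k/q_k = 98/5
…
k=6  a_k=3  p_k/q_k = 569/29
…
k=9  a_k=1  p_k/q_k = 2747/140
k=10  a_k=3  p_k/q_k = 10262/523
k=11  a_k=1  p_k/q_k = 13009/663
k=12  a_k=1  p_k/q_k = 23271/1186
k=13  a_k=1  p_k/q_k = 36280/1849
k=14  a_k=1  p_k/q_k = 59551/3035
k=15  a_k=1  p_k/q_k = 95831/4884
fundamental: x₁=95831, y₁=4884  (since 9183580561 − 385·23853456 = 1)
k=2:  x_2 = 95831·95831+385·4884·4884 = 18367161121,  y_2 = 95831·4884+4884·95831 = 936077208
k=3:  x_3 = 95831·18367161121+385·4884·936077208 = 3520286834677271,  y_3 = 95831·936077208+4884·18367161121 = 179410429834812
k=4:  x_4 = 95831·3520286834677271+385·4884·179410429834812 = 674705215289547953281,  y_4 = 95831·179410429834812+4884·3520286834677271 = 34386161802063660336

95831 4884
18367161121 936077208
3520286834677271 179410429834812
674705215289547953281 34386161802063660336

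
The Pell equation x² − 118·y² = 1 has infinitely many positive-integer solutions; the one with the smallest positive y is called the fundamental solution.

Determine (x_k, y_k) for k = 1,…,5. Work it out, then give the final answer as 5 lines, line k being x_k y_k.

306917 28254
188396089777 17343265836
115643925371868101 10645886241146970
70986173286526887819457 6534806934930865917144
43573726693046301732396700037 4011286680085707263143023126

√118 = [10; 1,6,3,2,10,2,3,6,1,20, …], period ℓ=10 (even) → k=9
a_0=10:  p_0=10·1+0=10,  q_0=10·0+1=1
…
a_6=2:  p_6=2·5779+554=12112,  q_6=2·532+51=1115
a_7=3:  p_7=3·12112+5779=42115,  q_7=3·1115+532=3877
a_8=6:  p_8=6·42115+12112=264802,  q_8=6·3877+1115=24377
a_9=1:  p_9=1·264802+42115=306917,  q_9=1·24377+3877=28254
(x₁, y₁) = (306917, 28254);  306917² − 118·28254² = 1 ✓
(x_2, y_2) = (306917·306917 + 118·28254·28254, 306917·28254 + 28254·306917) = (188396089777, 17343265836)
(x_3, y_3) = (306917·188396089777 + 118·28254·17343265836, 306917·17343265836 + 28254·188396089777) = (115643925371868101, 10645886241146970)
(x_4, y_4) = (306917·115643925371868101 + 118·28254·10645886241146970, 306917·10645886241146970 + 28254·115643925371868101) = (70986173286526887819457, 6534806934930865917144)
(x_5, y_5) = (306917·70986173286526887819457 + 118·28254·6534806934930865917144, 306917·6534806934930865917144 + 28254·70986173286526887819457) = (43573726693046301732396700037, 4011286680085707263143023126)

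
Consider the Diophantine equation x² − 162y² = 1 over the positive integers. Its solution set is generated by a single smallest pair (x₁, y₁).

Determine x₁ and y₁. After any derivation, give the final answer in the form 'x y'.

√162 = [12; 1,2,1,2,12,2,1,2,1,24, …], period ℓ=10 (even) → k=9
i=0: a=12 ⇒ p=12, q=1
…
i=3: a=1 ⇒ p=51, q=4
i=4: a=2 ⇒ p=140, q=11
i=5: a=12 ⇒ p=1731, q=136
…
i=8: a=2 ⇒ p=14268, q=1121
i=9: a=1 ⇒ p=19601, q=1540
fundamental: x₁=19601, y₁=1540  (since 384199201 − 162·2371600 = 1)

19601 1540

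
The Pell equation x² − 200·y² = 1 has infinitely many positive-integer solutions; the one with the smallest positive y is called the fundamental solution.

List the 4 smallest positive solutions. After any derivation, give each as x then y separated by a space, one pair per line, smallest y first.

99 7
19601 1386
3880899 274421
768398401 54333972

√200 → a₀=14, period (7,28); ℓ=2 even so k=1
a_0=14:  p_0=14·1+0=14,  q_0=14·0+1=1
a_1=7:  p_1=7·14+1=99,  q_1=7·1+0=7
→ (99, 7).  Check: 99²=9801, 200·7²=9800, difference 1.
(99+7√200)^2 = 19601 + 1386√200
(99+7√200)^3 = 3880899 + 274421√200
(99+7√200)^4 = 768398401 + 54333972√200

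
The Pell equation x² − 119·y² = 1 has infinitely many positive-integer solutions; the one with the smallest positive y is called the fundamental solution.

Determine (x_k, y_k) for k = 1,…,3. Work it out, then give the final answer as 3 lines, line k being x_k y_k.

120 11
28799 2640
6911640 633589

d=119: √d = [10; 1,9,1,20] (ℓ=4, even), read p_3/q_3
i=0: a=10 ⇒ p=10, q=1
i=1: a=1 ⇒ p=11, q=1
i=2: a=9 ⇒ p=109, q=10
i=3: a=1 ⇒ p=120, q=11
→ (120, 11).  Check: 120²=14400, 119·11²=14399, difference 1.
(x_2, y_2) = (120·120 + 119·11·11, 120·11 + 11·120) = (28799, 2640)
(x_3, y_3) = (120·28799 + 119·11·2640, 120·2640 + 11·28799) = (6911640, 633589)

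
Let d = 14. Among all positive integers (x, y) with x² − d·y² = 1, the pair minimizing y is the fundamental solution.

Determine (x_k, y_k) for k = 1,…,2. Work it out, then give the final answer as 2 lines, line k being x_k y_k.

√14 → a₀=3, period (1,2,1,6); ℓ=4 even so k=3
step 0: (3, 1)  from 3·(1,0) + (0,1)
step 1: (4, 1)  from 1·(3,1) + (1,0)
step 2: (11, 3)  from 2·(4,1) + (3,1)
step 3: (15, 4)  from 1·(11,3) + (4,1)
(x₁, y₁) = (15, 4);  15² − 14·4² = 1 ✓
(x_2, y_2) = (15·15 + 14·4·4, 15·4 + 4·15) = (449, 120)

15 4
449 120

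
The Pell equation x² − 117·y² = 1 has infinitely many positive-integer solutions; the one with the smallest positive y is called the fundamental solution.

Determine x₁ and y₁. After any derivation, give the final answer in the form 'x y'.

√117 = [10; 1,4,2,4,1,20, …], period ℓ=6 (even) → k=5
i=0: a=10 ⇒ p=10, q=1
i=1: a=1 ⇒ p=11, q=1
…
i=4: a=4 ⇒ p=530, q=49
i=5: a=1 ⇒ p=649, q=60
→ (649, 60).  Check: 649²=421201, 117·60²=421200, difference 1.

649 60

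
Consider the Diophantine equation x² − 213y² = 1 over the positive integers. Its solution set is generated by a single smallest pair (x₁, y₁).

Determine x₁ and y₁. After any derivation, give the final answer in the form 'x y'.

√213 → a₀=14, period (1,1,2,6,1,8,1,6,2,1,1,28); ℓ=12 even so k=11
a_0=14:  p_0=14·1+0=14,  q_0=14·0+1=1
a_1=1:  p_1=1·14+1=15,  q_1=1·1+0=1
…
a_4=6:  p_4=6·73+29=467,  q_4=6·5+2=32
a_5=1:  p_5=1·467+73=540,  q_5=1·32+5=37
…
a_8=6:  p_8=6·5327+4787=36749,  q_8=6·365+328=2518
…
a_10=1:  p_10=1·78825+36749=115574,  q_10=1·5401+2518=7919
a_11=1:  p_11=1·115574+78825=194399,  q_11=1·7919+5401=13320
(x₁, y₁) = (194399, 13320);  194399² − 213·13320² = 1 ✓

194399 13320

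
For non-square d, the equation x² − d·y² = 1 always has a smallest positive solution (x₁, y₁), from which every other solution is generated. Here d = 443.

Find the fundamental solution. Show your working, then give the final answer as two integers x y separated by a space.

442 21

√443 = [21; 21,42, …], period ℓ=2 (even) → k=1
step 0: (21, 1)  from 21·(1,0) + (0,1)
step 1: (442, 21)  from 21·(21,1) + (1,0)
(x₁, y₁) = (442, 21);  442² − 443·21² = 1 ✓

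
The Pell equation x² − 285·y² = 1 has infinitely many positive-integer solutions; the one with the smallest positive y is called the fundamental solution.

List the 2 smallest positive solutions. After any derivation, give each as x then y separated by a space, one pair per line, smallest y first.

2431 144
11819521 700128

√285 = [16; 1,7,2,7,1,32, …], period ℓ=6 (even) → k=5
step 0: (16, 1)  from 16·(1,0) + (0,1)
step 1: (17, 1)  from 1·(16,1) + (1,0)
step 2: (135, 8)  from 7·(17,1) + (16,1)
step 3: (287, 17)  from 2·(135,8) + (17,1)
step 4: (2144, 127)  from 7·(287,17) + (135,8)
step 5: (2431, 144)  from 1·(2144,127) + (287,17)
fundamental: x₁=2431, y₁=144  (since 5909761 − 285·20736 = 1)
(2431+144√285)^2 = 11819521 + 700128√285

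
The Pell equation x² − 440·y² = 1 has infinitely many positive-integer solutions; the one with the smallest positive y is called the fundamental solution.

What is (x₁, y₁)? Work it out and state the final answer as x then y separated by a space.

[20; 1,40] for √440; ℓ=2 ⇒ convergent index 1
step 0: (20, 1)  from 20·(1,0) + (0,1)
step 1: (21, 1)  from 1·(20,1) + (1,0)
(x₁, y₁) = (21, 1);  21² − 440·1² = 1 ✓

21 1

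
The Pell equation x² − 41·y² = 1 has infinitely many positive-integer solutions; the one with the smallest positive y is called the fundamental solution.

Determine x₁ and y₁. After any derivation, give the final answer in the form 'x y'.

[6; 2,2,12] for √41; ℓ=3 ⇒ convergent index 5
a_0=6:  p_0=6·1+0=6,  q_0=6·0+1=1
…
a_2=2:  p_2=2·13+6=32,  q_2=2·2+1=5
…
a_4=2:  p_4=2·397+32=826,  q_4=2·62+5=129
a_5=2:  p_5=2·826+397=2049,  q_5=2·129+62=320
fundamental: x₁=2049, y₁=320  (since 4198401 − 41·102400 = 1)

2049 320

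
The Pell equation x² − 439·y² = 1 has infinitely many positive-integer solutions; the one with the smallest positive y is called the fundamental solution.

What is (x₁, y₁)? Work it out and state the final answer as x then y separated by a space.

[20; 1,19,1,40] for √439; ℓ=4 ⇒ convergent index 3
a_0=20:  p_0=20·1+0=20,  q_0=20·0+1=1
a_1=1:  p_1=1·20+1=21,  q_1=1·1+0=1
a_2=19:  p_2=19·21+20=419,  q_2=19·1+1=20
a_3=1:  p_3=1·419+21=440,  q_3=1·20+1=21
(x₁, y₁) = (440, 21);  440² − 439·21² = 1 ✓

440 21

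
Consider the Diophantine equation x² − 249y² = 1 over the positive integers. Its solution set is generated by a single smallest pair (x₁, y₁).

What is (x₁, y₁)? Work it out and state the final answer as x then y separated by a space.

d=249: √d = [15; 1,3,1,1,5,…,3,1,30] (ℓ=16, even), read p_15/q_15
a_0=15:  p_0=15·1+0=15,  q_0=15·0+1=1
a_1=1:  p_1=1·15+1=16,  q_1=1·1+0=1
a_2=3:  p_2=3·16+15=63,  q_2=3·1+1=4
a_3=1:  p_3=1·63+16=79,  q_3=1·4+1=5
a_4=1:  p_4=1·79+63=142,  q_4=1·5+4=9
a_5=5:  p_5=5·142+79=789,  q_5=5·9+5=50
a_6=1:  p_6=1·789+142=931,  q_6=1·50+9=59
a_7=3:  p_7=3·931+789=3582,  q_7=3·59+50=227
a_8=10:  p_8=10·3582+931=36751,  q_8=10·227+59=2329
a_9=3:  p_9=3·36751+3582=113835,  q_9=3·2329+227=7214
a_10=1:  p_10=1·113835+36751=150586,  q_10=1·7214+2329=9543
a_11=5:  p_11=5·150586+113835=866765,  q_11=5·9543+7214=54929
a_12=1:  p_12=1·866765+150586=1017351,  q_12=1·54929+9543=64472
a_13=1:  p_13=1·1017351+866765=1884116,  q_13=1·64472+54929=119401
a_14=3:  p_14=3·1884116+1017351=6669699,  q_14=3·119401+64472=422675
a_15=1:  p_15=1·6669699+1884116=8553815,  q_15=1·422675+119401=542076
→ (8553815, 542076).  Check: 8553815²=73167751054225, 249·542076²=73167751054224, difference 1.

8553815 542076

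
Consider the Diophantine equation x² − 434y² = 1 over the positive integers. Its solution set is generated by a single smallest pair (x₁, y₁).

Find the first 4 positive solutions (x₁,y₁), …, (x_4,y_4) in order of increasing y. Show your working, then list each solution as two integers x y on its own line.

125 6
31249 1500
7812125 374994
1953000001 93747000

[20; 1,4,1,40] for √434; ℓ=4 ⇒ convergent index 3
step 0: (20, 1)  from 20·(1,0) + (0,1)
…
step 2: (104, 5)  from 4·(21,1) + (20,1)
step 3: (125, 6)  from 1·(104,5) + (21,1)
fundamental: x₁=125, y₁=6  (since 15625 − 434·36 = 1)
n=2: (125,6)∘(125,6) = (125·125+434·6·6, 125·6+6·125) = (31249,1500)
n=3: (31249,1500)∘(125,6) = (125·31249+434·6·1500, 125·1500+6·31249) = (7812125,374994)
n=4: (7812125,374994)∘(125,6) = (125·7812125+434·6·374994, 125·374994+6·7812125) = (1953000001,93747000)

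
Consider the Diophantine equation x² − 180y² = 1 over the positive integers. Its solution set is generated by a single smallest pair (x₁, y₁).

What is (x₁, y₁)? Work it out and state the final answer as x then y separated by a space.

d=180: √d = [13; 2,2,2,26] (ℓ=4, even), read p_3/q_3
a_0=13:  p_0=13·1+0=13,  q_0=13·0+1=1
a_1=2:  p_1=2·13+1=27,  q_1=2·1+0=2
a_2=2:  p_2=2·27+13=67,  q_2=2·2+1=5
a_3=2:  p_3=2·67+27=161,  q_3=2·5+2=12
→ (161, 12).  Check: 161²=25921, 180·12²=25920, difference 1.

161 12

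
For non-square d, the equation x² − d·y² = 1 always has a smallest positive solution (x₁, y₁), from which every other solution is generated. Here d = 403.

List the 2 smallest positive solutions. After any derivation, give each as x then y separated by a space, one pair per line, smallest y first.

[20; 13,2,1,3,1,3,1,2,13,40] for √403; ℓ=10 ⇒ convergent index 9
a_0=20:  p_0=20·1+0=20,  q_0=20·0+1=1
a_1=13:  p_1=13·20+1=261,  q_1=13·1+0=13
a_2=2:  p_2=2·261+20=542,  q_2=2·13+1=27
…
a_4=3:  p_4=3·803+542=2951,  q_4=3·40+27=147
a_5=1:  p_5=1·2951+803=3754,  q_5=1·147+40=187
a_6=3:  p_6=3·3754+2951=14213,  q_6=3·187+147=708
a_7=1:  p_7=1·14213+3754=17967,  q_7=1·708+187=895
a_8=2:  p_8=2·17967+14213=50147,  q_8=2·895+708=2498
a_9=13:  p_9=13·50147+17967=669878,  q_9=13·2498+895=33369
→ (669878, 33369).  Check: 669878²=448736534884, 403·33369²=448736534883, difference 1.
k=2:  x_2 = 669878·669878+403·33369·33369 = 897473069767,  y_2 = 669878·33369+33369·669878 = 44706317964

669878 33369
897473069767 44706317964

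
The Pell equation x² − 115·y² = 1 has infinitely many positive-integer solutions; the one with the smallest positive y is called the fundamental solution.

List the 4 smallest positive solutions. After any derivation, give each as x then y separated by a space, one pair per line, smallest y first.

1126 105
2535751 236460
5710510126 532507815
12860066268001 1199207362920

d=115: √d = [10; 1,2,1,1,1,1,1,2,1,20] (ℓ=10, even), read p_9/q_9
i=0: a=10 ⇒ p=10, q=1
i=1: a=1 ⇒ p=11, q=1
i=2: a=2 ⇒ p=32, q=3
…
i=4: a=1 ⇒ p=75, q=7
i=5: a=1 ⇒ p=118, q=11
…
i=7: a=1 ⇒ p=311, q=29
i=8: a=2 ⇒ p=815, q=76
i=9: a=1 ⇒ p=1126, q=105
fundamental: x₁=1126, y₁=105  (since 1267876 − 115·11025 = 1)
(1126+105√115)^2 = 2535751 + 236460√115
(1126+105√115)^3 = 5710510126 + 532507815√115
(1126+105√115)^4 = 12860066268001 + 1199207362920√115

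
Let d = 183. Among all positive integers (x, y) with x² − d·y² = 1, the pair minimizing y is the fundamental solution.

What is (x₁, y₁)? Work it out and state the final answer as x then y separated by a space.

487 36

√183 = [13; 1,1,8,1,1,26, …], period ℓ=6 (even) → k=5
k=0  a_k=13  p_k/q_k = 13/1
…
k=3  a_k=8  p_k/q_k = 230/17
k=4  a_k=1  p_k/q_k = 257/19
k=5  a_k=1  p_k/q_k = 487/36
→ (487, 36).  Check: 487²=237169, 183·36²=237168, difference 1.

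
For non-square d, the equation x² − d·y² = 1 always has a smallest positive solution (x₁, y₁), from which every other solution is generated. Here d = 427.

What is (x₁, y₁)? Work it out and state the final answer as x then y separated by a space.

√427 = [20; 1,1,1,40, …], period ℓ=4 (even) → k=3
k=0  a_k=20  p_k/q_k = 20/1
k=1  a_k=1  p_k/q_k = 21/1
k=2  a_k=1  p_k/q_k = 41/2
k=3  a_k=1  p_k/q_k = 62/3
(x₁, y₁) = (62, 3);  62² − 427·3² = 1 ✓

62 3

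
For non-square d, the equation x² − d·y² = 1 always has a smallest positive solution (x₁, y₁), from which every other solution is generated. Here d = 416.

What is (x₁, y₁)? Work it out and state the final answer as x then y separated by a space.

5201 255

d=416: √d = [20; 2,1,1,9,1,1,2,40] (ℓ=8, even), read p_7/q_7
k=0  a_k=20  p_k/q_k = 20/1
k=1  a_k=2  p_k/q_k = 41/2
…
k=3  a_k=1  p_k/q_k = 102/5
…
k=6  a_k=1  p_k/q_k = 2060/101
k=7  a_k=2  p_k/q_k = 5201/255
→ (5201, 255).  Check: 5201²=27050401, 416·255²=27050400, difference 1.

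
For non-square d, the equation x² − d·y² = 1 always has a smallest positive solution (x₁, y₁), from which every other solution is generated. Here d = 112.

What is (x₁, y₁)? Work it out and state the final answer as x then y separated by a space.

d=112: √d = [10; 1,1,2,1,1,20] (ℓ=6, even), read p_5/q_5
i=0: a=10 ⇒ p=10, q=1
i=1: a=1 ⇒ p=11, q=1
i=2: a=1 ⇒ p=21, q=2
…
i=4: a=1 ⇒ p=74, q=7
i=5: a=1 ⇒ p=127, q=12
→ (127, 12).  Check: 127²=16129, 112·12²=16128, difference 1.

127 12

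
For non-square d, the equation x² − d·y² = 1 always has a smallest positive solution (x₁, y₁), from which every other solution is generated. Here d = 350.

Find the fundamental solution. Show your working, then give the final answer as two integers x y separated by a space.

449 24

d=350: √d = [18; 1,2,2,2,1,36] (ℓ=6, even), read p_5/q_5
a_0=18:  p_0=18·1+0=18,  q_0=18·0+1=1
a_1=1:  p_1=1·18+1=19,  q_1=1·1+0=1
a_2=2:  p_2=2·19+18=56,  q_2=2·1+1=3
…
a_4=2:  p_4=2·131+56=318,  q_4=2·7+3=17
a_5=1:  p_5=1·318+131=449,  q_5=1·17+7=24
→ (449, 24).  Check: 449²=201601, 350·24²=201600, difference 1.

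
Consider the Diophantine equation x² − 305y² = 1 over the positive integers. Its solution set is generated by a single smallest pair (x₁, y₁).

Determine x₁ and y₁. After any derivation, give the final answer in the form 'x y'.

[17; 2,6,2,34] for √305; ℓ=4 ⇒ convergent index 3
step 0: (17, 1)  from 17·(1,0) + (0,1)
…
step 2: (227, 13)  from 6·(35,2) + (17,1)
step 3: (489, 28)  from 2·(227,13) + (35,2)
→ (489, 28).  Check: 489²=239121, 305·28²=239120, difference 1.

489 28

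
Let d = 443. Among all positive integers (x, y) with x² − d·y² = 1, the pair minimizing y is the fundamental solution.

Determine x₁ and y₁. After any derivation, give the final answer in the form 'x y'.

√443 = [21; 21,42, …], period ℓ=2 (even) → k=1
a_0=21:  p_0=21·1+0=21,  q_0=21·0+1=1
a_1=21:  p_1=21·21+1=442,  q_1=21·1+0=21
(x₁, y₁) = (442, 21);  442² − 443·21² = 1 ✓

442 21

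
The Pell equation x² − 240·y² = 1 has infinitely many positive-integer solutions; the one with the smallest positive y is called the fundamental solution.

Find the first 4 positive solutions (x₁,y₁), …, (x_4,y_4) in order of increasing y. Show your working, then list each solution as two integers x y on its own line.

√240 = [15; 2,30, …], period ℓ=2 (even) → k=1
step 0: (15, 1)  from 15·(1,0) + (0,1)
step 1: (31, 2)  from 2·(15,1) + (1,0)
fundamental: x₁=31, y₁=2  (since 961 − 240·4 = 1)
(31+2√240)^2 = 1921 + 124√240
(31+2√240)^3 = 119071 + 7686√240
(31+2√240)^4 = 7380481 + 476408√240

31 2
1921 124
119071 7686
7380481 476408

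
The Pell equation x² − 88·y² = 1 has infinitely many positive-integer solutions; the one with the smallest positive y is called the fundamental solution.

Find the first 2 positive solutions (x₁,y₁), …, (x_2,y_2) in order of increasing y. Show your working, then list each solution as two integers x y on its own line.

d=88: √d = [9; 2,1,1,1,2,18] (ℓ=6, even), read p_5/q_5
step 0: (9, 1)  from 9·(1,0) + (0,1)
step 1: (19, 2)  from 2·(9,1) + (1,0)
step 2: (28, 3)  from 1·(19,2) + (9,1)
step 3: (47, 5)  from 1·(28,3) + (19,2)
step 4: (75, 8)  from 1·(47,5) + (28,3)
step 5: (197, 21)  from 2·(75,8) + (47,5)
fundamental: x₁=197, y₁=21  (since 38809 − 88·441 = 1)
(x_2, y_2) = (197·197 + 88·21·21, 197·21 + 21·197) = (77617, 8274)

197 21
77617 8274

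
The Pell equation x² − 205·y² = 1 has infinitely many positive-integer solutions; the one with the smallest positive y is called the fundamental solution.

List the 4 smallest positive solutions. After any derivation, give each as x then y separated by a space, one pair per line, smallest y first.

39689 2772
3150433441 220035816
250075105640009 17466002999676
19850461732342200961 1386416385888245712

[14; 3,6,1,4,1,6,3,28] for √205; ℓ=8 ⇒ convergent index 7
step 0: (14, 1)  from 14·(1,0) + (0,1)
…
step 2: (272, 19)  from 6·(43,3) + (14,1)
step 3: (315, 22)  from 1·(272,19) + (43,3)
…
step 5: (1847, 129)  from 1·(1532,107) + (315,22)
step 6: (12614, 881)  from 6·(1847,129) + (1532,107)
step 7: (39689, 2772)  from 3·(12614,881) + (1847,129)
→ (39689, 2772).  Check: 39689²=1575216721, 205·2772²=1575216720, difference 1.
(x_2, y_2) = (39689·39689 + 205·2772·2772, 39689·2772 + 2772·39689) = (3150433441, 220035816)
(x_3, y_3) = (39689·3150433441 + 205·2772·220035816, 39689·220035816 + 2772·3150433441) = (250075105640009, 17466002999676)
(x_4, y_4) = (39689·250075105640009 + 205·2772·17466002999676, 39689·17466002999676 + 2772·250075105640009) = (19850461732342200961, 1386416385888245712)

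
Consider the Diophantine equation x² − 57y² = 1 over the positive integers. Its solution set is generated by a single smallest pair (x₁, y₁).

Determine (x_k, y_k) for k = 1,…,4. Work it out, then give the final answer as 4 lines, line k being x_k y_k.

d=57: √d = [7; 1,1,4,1,1,14] (ℓ=6, even), read p_5/q_5
i=0: a=7 ⇒ p=7, q=1
…
i=4: a=1 ⇒ p=83, q=11
i=5: a=1 ⇒ p=151, q=20
fundamental: x₁=151, y₁=20  (since 22801 − 57·400 = 1)
k=2:  x_2 = 151·151+57·20·20 = 45601,  y_2 = 151·20+20·151 = 6040
k=3:  x_3 = 151·45601+57·20·6040 = 13771351,  y_3 = 151·6040+20·45601 = 1824060
k=4:  x_4 = 151·13771351+57·20·1824060 = 4158902401,  y_4 = 151·1824060+20·13771351 = 550860080

151 20
45601 6040
13771351 1824060
4158902401 550860080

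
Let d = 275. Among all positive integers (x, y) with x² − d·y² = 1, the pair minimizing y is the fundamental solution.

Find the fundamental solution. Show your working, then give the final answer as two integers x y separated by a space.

199 12

√275 = [16; 1,1,2,1,1,32, …], period ℓ=6 (even) → k=5
step 0: (16, 1)  from 16·(1,0) + (0,1)
step 1: (17, 1)  from 1·(16,1) + (1,0)
step 2: (33, 2)  from 1·(17,1) + (16,1)
step 3: (83, 5)  from 2·(33,2) + (17,1)
step 4: (116, 7)  from 1·(83,5) + (33,2)
step 5: (199, 12)  from 1·(116,7) + (83,5)
(x₁, y₁) = (199, 12);  199² − 275·12² = 1 ✓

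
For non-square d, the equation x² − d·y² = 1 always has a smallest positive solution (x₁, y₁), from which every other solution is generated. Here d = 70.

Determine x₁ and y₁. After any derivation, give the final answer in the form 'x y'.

251 30

√70 = [8; 2,1,2,1,2,16, …], period ℓ=6 (even) → k=5
a_0=8:  p_0=8·1+0=8,  q_0=8·0+1=1
a_1=2:  p_1=2·8+1=17,  q_1=2·1+0=2
a_2=1:  p_2=1·17+8=25,  q_2=1·2+1=3
…
a_4=1:  p_4=1·67+25=92,  q_4=1·8+3=11
a_5=2:  p_5=2·92+67=251,  q_5=2·11+8=30
fundamental: x₁=251, y₁=30  (since 63001 − 70·900 = 1)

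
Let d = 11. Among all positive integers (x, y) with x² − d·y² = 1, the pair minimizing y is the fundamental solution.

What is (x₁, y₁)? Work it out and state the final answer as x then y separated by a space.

√11 = [3; 3,6, …], period ℓ=2 (even) → k=1
a_0=3:  p_0=3·1+0=3,  q_0=3·0+1=1
a_1=3:  p_1=3·3+1=10,  q_1=3·1+0=3
fundamental: x₁=10, y₁=3  (since 100 − 11·9 = 1)

10 3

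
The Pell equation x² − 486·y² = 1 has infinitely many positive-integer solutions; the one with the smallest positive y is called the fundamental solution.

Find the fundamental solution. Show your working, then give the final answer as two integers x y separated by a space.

485 22

√486 = [22; 22,44, …], period ℓ=2 (even) → k=1
i=0: a=22 ⇒ p=22, q=1
i=1: a=22 ⇒ p=485, q=22
→ (485, 22).  Check: 485²=235225, 486·22²=235224, difference 1.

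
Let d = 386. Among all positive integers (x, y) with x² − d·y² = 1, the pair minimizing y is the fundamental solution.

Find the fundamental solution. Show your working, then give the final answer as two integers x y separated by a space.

111555 5678

√386 = [19; 1,1,1,4,1,18,1,4,1,1,1,38, …], period ℓ=12 (even) → k=11
step 0: (19, 1)  from 19·(1,0) + (0,1)
step 1: (20, 1)  from 1·(19,1) + (1,0)
…
step 3: (59, 3)  from 1·(39,2) + (20,1)
step 4: (275, 14)  from 4·(59,3) + (39,2)
…
step 10: (72163, 3673)  from 1·(39392,2005) + (32771,1668)
step 11: (111555, 5678)  from 1·(72163,3673) + (39392,2005)
(x₁, y₁) = (111555, 5678);  111555² − 386·5678² = 1 ✓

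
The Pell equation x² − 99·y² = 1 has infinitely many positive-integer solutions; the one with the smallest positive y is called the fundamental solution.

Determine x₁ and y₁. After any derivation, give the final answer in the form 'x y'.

10 1

[9; 1,18] for √99; ℓ=2 ⇒ convergent index 1
a_0=9:  p_0=9·1+0=9,  q_0=9·0+1=1
a_1=1:  p_1=1·9+1=10,  q_1=1·1+0=1
→ (10, 1).  Check: 10²=100, 99·1²=99, difference 1.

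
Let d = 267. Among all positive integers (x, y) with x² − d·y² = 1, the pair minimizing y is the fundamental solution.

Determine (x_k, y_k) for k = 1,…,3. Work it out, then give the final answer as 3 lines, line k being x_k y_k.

[16; 2,1,15,1,2,32] for √267; ℓ=6 ⇒ convergent index 5
a_0=16:  p_0=16·1+0=16,  q_0=16·0+1=1
a_1=2:  p_1=2·16+1=33,  q_1=2·1+0=2
a_2=1:  p_2=1·33+16=49,  q_2=1·2+1=3
a_3=15:  p_3=15·49+33=768,  q_3=15·3+2=47
a_4=1:  p_4=1·768+49=817,  q_4=1·47+3=50
a_5=2:  p_5=2·817+768=2402,  q_5=2·50+47=147
(x₁, y₁) = (2402, 147);  2402² − 267·147² = 1 ✓
n=2: (2402,147)∘(2402,147) = (2402·2402+267·147·147, 2402·147+147·2402) = (11539207,706188)
n=3: (11539207,706188)∘(2402,147) = (2402·11539207+267·147·706188, 2402·706188+147·11539207) = (55434348026,3392527005)

2402 147
11539207 706188
55434348026 3392527005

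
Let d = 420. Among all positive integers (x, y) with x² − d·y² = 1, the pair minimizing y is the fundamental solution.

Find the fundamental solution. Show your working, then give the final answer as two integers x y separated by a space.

[20; 2,40] for √420; ℓ=2 ⇒ convergent index 1
step 0: (20, 1)  from 20·(1,0) + (0,1)
step 1: (41, 2)  from 2·(20,1) + (1,0)
fundamental: x₁=41, y₁=2  (since 1681 − 420·4 = 1)

41 2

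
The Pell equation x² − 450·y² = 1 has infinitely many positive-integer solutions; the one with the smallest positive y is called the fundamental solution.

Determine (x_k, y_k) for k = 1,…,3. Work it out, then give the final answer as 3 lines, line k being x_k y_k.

d=450: √d = [21; 4,1,2,4,2,1,4,42] (ℓ=8, even), read p_7/q_7
a_0=21:  p_0=21·1+0=21,  q_0=21·0+1=1
…
a_4=4:  p_4=4·297+106=1294,  q_4=4·14+5=61
a_5=2:  p_5=2·1294+297=2885,  q_5=2·61+14=136
a_6=1:  p_6=1·2885+1294=4179,  q_6=1·136+61=197
a_7=4:  p_7=4·4179+2885=19601,  q_7=4·197+136=924
→ (19601, 924).  Check: 19601²=384199201, 450·924²=384199200, difference 1.
k=2:  x_2 = 19601·19601+450·924·924 = 768398401,  y_2 = 19601·924+924·19601 = 36222648
k=3:  x_3 = 19601·768398401+450·924·36222648 = 30122754096401,  y_3 = 19601·36222648+924·768398401 = 1420000245972

19601 924
768398401 36222648
30122754096401 1420000245972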